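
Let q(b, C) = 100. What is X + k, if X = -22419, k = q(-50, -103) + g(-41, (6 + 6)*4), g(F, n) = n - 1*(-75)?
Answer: -22196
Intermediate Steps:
g(F, n) = 75 + n (g(F, n) = n + 75 = 75 + n)
k = 223 (k = 100 + (75 + (6 + 6)*4) = 100 + (75 + 12*4) = 100 + (75 + 48) = 100 + 123 = 223)
X + k = -22419 + 223 = -22196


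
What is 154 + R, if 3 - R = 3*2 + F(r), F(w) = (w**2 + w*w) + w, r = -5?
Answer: 106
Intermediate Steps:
F(w) = w + 2*w**2 (F(w) = (w**2 + w**2) + w = 2*w**2 + w = w + 2*w**2)
R = -48 (R = 3 - (3*2 - 5*(1 + 2*(-5))) = 3 - (6 - 5*(1 - 10)) = 3 - (6 - 5*(-9)) = 3 - (6 + 45) = 3 - 1*51 = 3 - 51 = -48)
154 + R = 154 - 48 = 106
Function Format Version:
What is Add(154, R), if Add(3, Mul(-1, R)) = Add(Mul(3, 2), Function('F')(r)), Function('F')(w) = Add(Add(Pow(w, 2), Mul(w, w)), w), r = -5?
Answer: 106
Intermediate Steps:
Function('F')(w) = Add(w, Mul(2, Pow(w, 2))) (Function('F')(w) = Add(Add(Pow(w, 2), Pow(w, 2)), w) = Add(Mul(2, Pow(w, 2)), w) = Add(w, Mul(2, Pow(w, 2))))
R = -48 (R = Add(3, Mul(-1, Add(Mul(3, 2), Mul(-5, Add(1, Mul(2, -5)))))) = Add(3, Mul(-1, Add(6, Mul(-5, Add(1, -10))))) = Add(3, Mul(-1, Add(6, Mul(-5, -9)))) = Add(3, Mul(-1, Add(6, 45))) = Add(3, Mul(-1, 51)) = Add(3, -51) = -48)
Add(154, R) = Add(154, -48) = 106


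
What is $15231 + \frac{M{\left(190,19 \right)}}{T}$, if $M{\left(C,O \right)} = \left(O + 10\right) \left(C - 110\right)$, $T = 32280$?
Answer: $\frac{12291475}{807} \approx 15231.0$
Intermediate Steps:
$M{\left(C,O \right)} = \left(-110 + C\right) \left(10 + O\right)$ ($M{\left(C,O \right)} = \left(10 + O\right) \left(-110 + C\right) = \left(-110 + C\right) \left(10 + O\right)$)
$15231 + \frac{M{\left(190,19 \right)}}{T} = 15231 + \frac{-1100 - 2090 + 10 \cdot 190 + 190 \cdot 19}{32280} = 15231 + \left(-1100 - 2090 + 1900 + 3610\right) \frac{1}{32280} = 15231 + 2320 \cdot \frac{1}{32280} = 15231 + \frac{58}{807} = \frac{12291475}{807}$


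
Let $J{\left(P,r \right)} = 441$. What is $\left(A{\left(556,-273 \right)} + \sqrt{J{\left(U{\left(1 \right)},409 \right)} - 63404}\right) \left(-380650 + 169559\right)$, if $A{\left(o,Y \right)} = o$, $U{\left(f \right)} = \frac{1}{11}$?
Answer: $-117366596 - 211091 i \sqrt{62963} \approx -1.1737 \cdot 10^{8} - 5.2968 \cdot 10^{7} i$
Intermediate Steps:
$U{\left(f \right)} = \frac{1}{11}$
$\left(A{\left(556,-273 \right)} + \sqrt{J{\left(U{\left(1 \right)},409 \right)} - 63404}\right) \left(-380650 + 169559\right) = \left(556 + \sqrt{441 - 63404}\right) \left(-380650 + 169559\right) = \left(556 + \sqrt{-62963}\right) \left(-211091\right) = \left(556 + i \sqrt{62963}\right) \left(-211091\right) = -117366596 - 211091 i \sqrt{62963}$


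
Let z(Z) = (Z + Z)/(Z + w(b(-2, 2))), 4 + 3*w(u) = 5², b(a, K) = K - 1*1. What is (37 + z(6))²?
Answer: 243049/169 ≈ 1438.2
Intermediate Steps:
b(a, K) = -1 + K (b(a, K) = K - 1 = -1 + K)
w(u) = 7 (w(u) = -4/3 + (⅓)*5² = -4/3 + (⅓)*25 = -4/3 + 25/3 = 7)
z(Z) = 2*Z/(7 + Z) (z(Z) = (Z + Z)/(Z + 7) = (2*Z)/(7 + Z) = 2*Z/(7 + Z))
(37 + z(6))² = (37 + 2*6/(7 + 6))² = (37 + 2*6/13)² = (37 + 2*6*(1/13))² = (37 + 12/13)² = (493/13)² = 243049/169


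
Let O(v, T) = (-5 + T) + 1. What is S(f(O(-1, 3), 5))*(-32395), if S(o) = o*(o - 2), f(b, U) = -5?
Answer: -1133825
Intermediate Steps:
O(v, T) = -4 + T
S(o) = o*(-2 + o)
S(f(O(-1, 3), 5))*(-32395) = -5*(-2 - 5)*(-32395) = -5*(-7)*(-32395) = 35*(-32395) = -1133825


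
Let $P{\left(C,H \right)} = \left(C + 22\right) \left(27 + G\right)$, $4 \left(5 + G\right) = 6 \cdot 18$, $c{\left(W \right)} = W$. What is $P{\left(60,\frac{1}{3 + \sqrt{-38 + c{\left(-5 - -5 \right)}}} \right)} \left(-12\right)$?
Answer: $-48216$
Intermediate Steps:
$G = 22$ ($G = -5 + \frac{6 \cdot 18}{4} = -5 + \frac{1}{4} \cdot 108 = -5 + 27 = 22$)
$P{\left(C,H \right)} = 1078 + 49 C$ ($P{\left(C,H \right)} = \left(C + 22\right) \left(27 + 22\right) = \left(22 + C\right) 49 = 1078 + 49 C$)
$P{\left(60,\frac{1}{3 + \sqrt{-38 + c{\left(-5 - -5 \right)}}} \right)} \left(-12\right) = \left(1078 + 49 \cdot 60\right) \left(-12\right) = \left(1078 + 2940\right) \left(-12\right) = 4018 \left(-12\right) = -48216$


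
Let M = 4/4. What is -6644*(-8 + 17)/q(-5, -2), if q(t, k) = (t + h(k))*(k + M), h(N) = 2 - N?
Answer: -59796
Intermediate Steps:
M = 1 (M = 4*(¼) = 1)
q(t, k) = (1 + k)*(2 + t - k) (q(t, k) = (t + (2 - k))*(k + 1) = (2 + t - k)*(1 + k) = (1 + k)*(2 + t - k))
-6644*(-8 + 17)/q(-5, -2) = -6644*(-8 + 17)/(2 - 2 - 5 - 1*(-2)² - 2*(-5)) = -6644*9/(2 - 2 - 5 - 1*4 + 10) = -6644*9/(2 - 2 - 5 - 4 + 10) = -6644/(((⅑)*1)*1) = -6644/((⅑)*1) = -6644/⅑ = -6644*9 = -59796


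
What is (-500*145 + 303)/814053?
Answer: -72197/814053 ≈ -0.088688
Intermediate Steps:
(-500*145 + 303)/814053 = (-72500 + 303)*(1/814053) = -72197*1/814053 = -72197/814053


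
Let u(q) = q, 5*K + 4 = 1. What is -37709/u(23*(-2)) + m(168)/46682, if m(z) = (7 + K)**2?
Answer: 22004167777/26842150 ≈ 819.76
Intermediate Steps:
K = -3/5 (K = -4/5 + (1/5)*1 = -4/5 + 1/5 = -3/5 ≈ -0.60000)
m(z) = 1024/25 (m(z) = (7 - 3/5)**2 = (32/5)**2 = 1024/25)
-37709/u(23*(-2)) + m(168)/46682 = -37709/(23*(-2)) + (1024/25)/46682 = -37709/(-46) + (1024/25)*(1/46682) = -37709*(-1/46) + 512/583525 = 37709/46 + 512/583525 = 22004167777/26842150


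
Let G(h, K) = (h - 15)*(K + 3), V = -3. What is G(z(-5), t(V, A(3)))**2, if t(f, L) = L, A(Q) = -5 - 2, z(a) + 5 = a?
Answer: 10000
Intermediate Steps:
z(a) = -5 + a
A(Q) = -7
G(h, K) = (-15 + h)*(3 + K)
G(z(-5), t(V, A(3)))**2 = (-45 - 15*(-7) + 3*(-5 - 5) - 7*(-5 - 5))**2 = (-45 + 105 + 3*(-10) - 7*(-10))**2 = (-45 + 105 - 30 + 70)**2 = 100**2 = 10000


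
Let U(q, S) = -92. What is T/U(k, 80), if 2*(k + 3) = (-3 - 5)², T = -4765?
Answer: 4765/92 ≈ 51.793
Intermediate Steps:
k = 29 (k = -3 + (-3 - 5)²/2 = -3 + (½)*(-8)² = -3 + (½)*64 = -3 + 32 = 29)
T/U(k, 80) = -4765/(-92) = -4765*(-1/92) = 4765/92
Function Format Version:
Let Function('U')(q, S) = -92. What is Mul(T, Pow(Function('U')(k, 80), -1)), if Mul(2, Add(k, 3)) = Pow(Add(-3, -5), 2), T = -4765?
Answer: Rational(4765, 92) ≈ 51.793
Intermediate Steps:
k = 29 (k = Add(-3, Mul(Rational(1, 2), Pow(Add(-3, -5), 2))) = Add(-3, Mul(Rational(1, 2), Pow(-8, 2))) = Add(-3, Mul(Rational(1, 2), 64)) = Add(-3, 32) = 29)
Mul(T, Pow(Function('U')(k, 80), -1)) = Mul(-4765, Pow(-92, -1)) = Mul(-4765, Rational(-1, 92)) = Rational(4765, 92)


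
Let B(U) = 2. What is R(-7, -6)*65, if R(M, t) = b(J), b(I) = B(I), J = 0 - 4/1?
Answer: 130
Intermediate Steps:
J = -4 (J = 0 - 4*1 = 0 - 4 = -4)
b(I) = 2
R(M, t) = 2
R(-7, -6)*65 = 2*65 = 130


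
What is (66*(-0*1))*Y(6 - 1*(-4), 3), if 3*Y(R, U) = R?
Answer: 0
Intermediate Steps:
Y(R, U) = R/3
(66*(-0*1))*Y(6 - 1*(-4), 3) = (66*(-0*1))*((6 - 1*(-4))/3) = (66*(-5*0*1))*((6 + 4)/3) = (66*(0*1))*((1/3)*10) = (66*0)*(10/3) = 0*(10/3) = 0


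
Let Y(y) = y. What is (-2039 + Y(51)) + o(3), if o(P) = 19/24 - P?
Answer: -47765/24 ≈ -1990.2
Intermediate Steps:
o(P) = 19/24 - P (o(P) = 19*(1/24) - P = 19/24 - P)
(-2039 + Y(51)) + o(3) = (-2039 + 51) + (19/24 - 1*3) = -1988 + (19/24 - 3) = -1988 - 53/24 = -47765/24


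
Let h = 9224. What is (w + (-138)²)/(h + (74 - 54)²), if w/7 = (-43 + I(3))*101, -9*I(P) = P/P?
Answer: -12865/10827 ≈ -1.1882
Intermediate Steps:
I(P) = -⅑ (I(P) = -P/(9*P) = -⅑*1 = -⅑)
w = -274316/9 (w = 7*((-43 - ⅑)*101) = 7*(-388/9*101) = 7*(-39188/9) = -274316/9 ≈ -30480.)
(w + (-138)²)/(h + (74 - 54)²) = (-274316/9 + (-138)²)/(9224 + (74 - 54)²) = (-274316/9 + 19044)/(9224 + 20²) = -102920/(9*(9224 + 400)) = -102920/9/9624 = -102920/9*1/9624 = -12865/10827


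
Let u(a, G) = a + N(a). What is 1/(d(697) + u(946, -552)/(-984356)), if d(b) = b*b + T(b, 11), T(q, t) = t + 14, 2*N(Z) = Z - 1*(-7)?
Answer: 1968712/956467222963 ≈ 2.0583e-6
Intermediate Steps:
N(Z) = 7/2 + Z/2 (N(Z) = (Z - 1*(-7))/2 = (Z + 7)/2 = (7 + Z)/2 = 7/2 + Z/2)
T(q, t) = 14 + t
u(a, G) = 7/2 + 3*a/2 (u(a, G) = a + (7/2 + a/2) = 7/2 + 3*a/2)
d(b) = 25 + b**2 (d(b) = b*b + (14 + 11) = b**2 + 25 = 25 + b**2)
1/(d(697) + u(946, -552)/(-984356)) = 1/((25 + 697**2) + (7/2 + (3/2)*946)/(-984356)) = 1/((25 + 485809) + (7/2 + 1419)*(-1/984356)) = 1/(485834 + (2845/2)*(-1/984356)) = 1/(485834 - 2845/1968712) = 1/(956467222963/1968712) = 1968712/956467222963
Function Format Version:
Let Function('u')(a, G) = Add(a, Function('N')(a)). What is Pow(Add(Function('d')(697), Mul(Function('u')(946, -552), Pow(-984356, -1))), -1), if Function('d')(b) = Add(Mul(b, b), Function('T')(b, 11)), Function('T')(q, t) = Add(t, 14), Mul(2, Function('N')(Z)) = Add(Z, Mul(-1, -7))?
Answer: Rational(1968712, 956467222963) ≈ 2.0583e-6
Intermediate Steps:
Function('N')(Z) = Add(Rational(7, 2), Mul(Rational(1, 2), Z)) (Function('N')(Z) = Mul(Rational(1, 2), Add(Z, Mul(-1, -7))) = Mul(Rational(1, 2), Add(Z, 7)) = Mul(Rational(1, 2), Add(7, Z)) = Add(Rational(7, 2), Mul(Rational(1, 2), Z)))
Function('T')(q, t) = Add(14, t)
Function('u')(a, G) = Add(Rational(7, 2), Mul(Rational(3, 2), a)) (Function('u')(a, G) = Add(a, Add(Rational(7, 2), Mul(Rational(1, 2), a))) = Add(Rational(7, 2), Mul(Rational(3, 2), a)))
Function('d')(b) = Add(25, Pow(b, 2)) (Function('d')(b) = Add(Mul(b, b), Add(14, 11)) = Add(Pow(b, 2), 25) = Add(25, Pow(b, 2)))
Pow(Add(Function('d')(697), Mul(Function('u')(946, -552), Pow(-984356, -1))), -1) = Pow(Add(Add(25, Pow(697, 2)), Mul(Add(Rational(7, 2), Mul(Rational(3, 2), 946)), Pow(-984356, -1))), -1) = Pow(Add(Add(25, 485809), Mul(Add(Rational(7, 2), 1419), Rational(-1, 984356))), -1) = Pow(Add(485834, Mul(Rational(2845, 2), Rational(-1, 984356))), -1) = Pow(Add(485834, Rational(-2845, 1968712)), -1) = Pow(Rational(956467222963, 1968712), -1) = Rational(1968712, 956467222963)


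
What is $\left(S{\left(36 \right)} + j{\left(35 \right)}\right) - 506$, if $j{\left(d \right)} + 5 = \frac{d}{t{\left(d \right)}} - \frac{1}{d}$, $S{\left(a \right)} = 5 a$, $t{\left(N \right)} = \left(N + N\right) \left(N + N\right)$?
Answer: $- \frac{46343}{140} \approx -331.02$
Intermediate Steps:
$t{\left(N \right)} = 4 N^{2}$ ($t{\left(N \right)} = 2 N 2 N = 4 N^{2}$)
$j{\left(d \right)} = -5 - \frac{3}{4 d}$ ($j{\left(d \right)} = -5 + \left(\frac{d}{4 d^{2}} - \frac{1}{d}\right) = -5 + \left(d \frac{1}{4 d^{2}} - \frac{1}{d}\right) = -5 + \left(\frac{1}{4 d} - \frac{1}{d}\right) = -5 - \frac{3}{4 d}$)
$\left(S{\left(36 \right)} + j{\left(35 \right)}\right) - 506 = \left(5 \cdot 36 - \left(5 + \frac{3}{4 \cdot 35}\right)\right) - 506 = \left(180 - \frac{703}{140}\right) - 506 = \frac{24497}{140} - 506 = - \frac{46343}{140}$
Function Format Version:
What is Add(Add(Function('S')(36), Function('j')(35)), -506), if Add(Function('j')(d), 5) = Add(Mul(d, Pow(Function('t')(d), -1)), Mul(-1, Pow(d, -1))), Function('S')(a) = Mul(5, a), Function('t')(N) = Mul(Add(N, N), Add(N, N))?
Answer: Rational(-46343, 140) ≈ -331.02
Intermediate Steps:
Function('t')(N) = Mul(4, Pow(N, 2)) (Function('t')(N) = Mul(Mul(2, N), Mul(2, N)) = Mul(4, Pow(N, 2)))
Function('j')(d) = Add(-5, Mul(Rational(-3, 4), Pow(d, -1))) (Function('j')(d) = Add(-5, Add(Mul(d, Pow(Mul(4, Pow(d, 2)), -1)), Mul(-1, Pow(d, -1)))) = Add(-5, Add(Mul(d, Mul(Rational(1, 4), Pow(d, -2))), Mul(-1, Pow(d, -1)))) = Add(-5, Add(Mul(Rational(1, 4), Pow(d, -1)), Mul(-1, Pow(d, -1)))) = Add(-5, Mul(Rational(-3, 4), Pow(d, -1))))
Add(Add(Function('S')(36), Function('j')(35)), -506) = Add(Add(Mul(5, 36), Add(-5, Mul(Rational(-3, 4), Pow(35, -1)))), -506) = Add(Add(180, Add(-5, Mul(Rational(-3, 4), Rational(1, 35)))), -506) = Add(Add(180, Add(-5, Rational(-3, 140))), -506) = Add(Add(180, Rational(-703, 140)), -506) = Add(Rational(24497, 140), -506) = Rational(-46343, 140)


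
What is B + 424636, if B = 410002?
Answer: 834638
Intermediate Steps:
B + 424636 = 410002 + 424636 = 834638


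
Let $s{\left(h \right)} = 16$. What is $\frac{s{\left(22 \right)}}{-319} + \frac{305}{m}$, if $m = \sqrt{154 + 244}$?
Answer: $- \frac{16}{319} + \frac{305 \sqrt{398}}{398} \approx 15.238$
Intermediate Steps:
$m = \sqrt{398} \approx 19.95$
$\frac{s{\left(22 \right)}}{-319} + \frac{305}{m} = \frac{16}{-319} + \frac{305}{\sqrt{398}} = 16 \left(- \frac{1}{319}\right) + 305 \frac{\sqrt{398}}{398} = - \frac{16}{319} + \frac{305 \sqrt{398}}{398}$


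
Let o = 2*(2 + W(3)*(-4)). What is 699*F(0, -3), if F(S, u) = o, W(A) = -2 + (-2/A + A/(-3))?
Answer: 23300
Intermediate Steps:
W(A) = -2 - 2/A - A/3 (W(A) = -2 + (-2/A + A*(-⅓)) = -2 + (-2/A - A/3) = -2 - 2/A - A/3)
o = 100/3 (o = 2*(2 + (-2 - 2/3 - ⅓*3)*(-4)) = 2*(2 + (-2 - 2*⅓ - 1)*(-4)) = 2*(2 + (-2 - ⅔ - 1)*(-4)) = 2*(2 - 11/3*(-4)) = 2*(2 + 44/3) = 2*(50/3) = 100/3 ≈ 33.333)
F(S, u) = 100/3
699*F(0, -3) = 699*(100/3) = 23300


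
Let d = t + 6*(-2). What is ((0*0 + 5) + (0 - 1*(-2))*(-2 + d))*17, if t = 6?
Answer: -187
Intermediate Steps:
d = -6 (d = 6 + 6*(-2) = 6 - 12 = -6)
((0*0 + 5) + (0 - 1*(-2))*(-2 + d))*17 = ((0*0 + 5) + (0 - 1*(-2))*(-2 - 6))*17 = ((0 + 5) + (0 + 2)*(-8))*17 = (5 + 2*(-8))*17 = (5 - 16)*17 = -11*17 = -187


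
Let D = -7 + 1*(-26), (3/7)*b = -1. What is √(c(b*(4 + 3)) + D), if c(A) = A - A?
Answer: I*√33 ≈ 5.7446*I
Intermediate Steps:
b = -7/3 (b = (7/3)*(-1) = -7/3 ≈ -2.3333)
c(A) = 0
D = -33 (D = -7 - 26 = -33)
√(c(b*(4 + 3)) + D) = √(0 - 33) = √(-33) = I*√33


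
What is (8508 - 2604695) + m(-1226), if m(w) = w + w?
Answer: -2598639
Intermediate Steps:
m(w) = 2*w
(8508 - 2604695) + m(-1226) = (8508 - 2604695) + 2*(-1226) = -2596187 - 2452 = -2598639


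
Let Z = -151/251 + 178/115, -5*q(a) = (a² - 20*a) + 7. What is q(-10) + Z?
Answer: -1744998/28865 ≈ -60.454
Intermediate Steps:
q(a) = -7/5 + 4*a - a²/5 (q(a) = -((a² - 20*a) + 7)/5 = -(7 + a² - 20*a)/5 = -7/5 + 4*a - a²/5)
Z = 27313/28865 (Z = -151*1/251 + 178*(1/115) = -151/251 + 178/115 = 27313/28865 ≈ 0.94623)
q(-10) + Z = (-7/5 + 4*(-10) - ⅕*(-10)²) + 27313/28865 = (-7/5 - 40 - ⅕*100) + 27313/28865 = (-7/5 - 40 - 20) + 27313/28865 = -307/5 + 27313/28865 = -1744998/28865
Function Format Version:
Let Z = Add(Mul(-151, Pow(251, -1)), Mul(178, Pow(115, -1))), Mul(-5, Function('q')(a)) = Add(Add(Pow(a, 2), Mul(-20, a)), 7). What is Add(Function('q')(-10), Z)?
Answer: Rational(-1744998, 28865) ≈ -60.454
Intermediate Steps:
Function('q')(a) = Add(Rational(-7, 5), Mul(4, a), Mul(Rational(-1, 5), Pow(a, 2))) (Function('q')(a) = Mul(Rational(-1, 5), Add(Add(Pow(a, 2), Mul(-20, a)), 7)) = Mul(Rational(-1, 5), Add(7, Pow(a, 2), Mul(-20, a))) = Add(Rational(-7, 5), Mul(4, a), Mul(Rational(-1, 5), Pow(a, 2))))
Z = Rational(27313, 28865) (Z = Add(Mul(-151, Rational(1, 251)), Mul(178, Rational(1, 115))) = Add(Rational(-151, 251), Rational(178, 115)) = Rational(27313, 28865) ≈ 0.94623)
Add(Function('q')(-10), Z) = Add(Add(Rational(-7, 5), Mul(4, -10), Mul(Rational(-1, 5), Pow(-10, 2))), Rational(27313, 28865)) = Add(Add(Rational(-7, 5), -40, Mul(Rational(-1, 5), 100)), Rational(27313, 28865)) = Add(Add(Rational(-7, 5), -40, -20), Rational(27313, 28865)) = Add(Rational(-307, 5), Rational(27313, 28865)) = Rational(-1744998, 28865)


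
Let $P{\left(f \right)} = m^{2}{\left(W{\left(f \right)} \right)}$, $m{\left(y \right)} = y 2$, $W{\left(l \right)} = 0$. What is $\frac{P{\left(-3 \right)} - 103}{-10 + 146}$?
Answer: $- \frac{103}{136} \approx -0.75735$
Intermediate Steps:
$m{\left(y \right)} = 2 y$
$P{\left(f \right)} = 0$ ($P{\left(f \right)} = \left(2 \cdot 0\right)^{2} = 0^{2} = 0$)
$\frac{P{\left(-3 \right)} - 103}{-10 + 146} = \frac{0 - 103}{-10 + 146} = - \frac{103}{136}$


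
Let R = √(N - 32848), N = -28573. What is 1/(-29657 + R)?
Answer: -29657/879599070 - I*√61421/879599070 ≈ -3.3716e-5 - 2.8176e-7*I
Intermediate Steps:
R = I*√61421 (R = √(-28573 - 32848) = √(-61421) = I*√61421 ≈ 247.83*I)
1/(-29657 + R) = 1/(-29657 + I*√61421)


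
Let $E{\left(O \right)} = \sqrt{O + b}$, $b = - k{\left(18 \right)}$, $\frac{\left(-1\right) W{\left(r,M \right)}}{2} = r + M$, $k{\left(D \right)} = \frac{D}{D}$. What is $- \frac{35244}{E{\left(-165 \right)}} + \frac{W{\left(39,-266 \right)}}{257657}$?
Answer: $\frac{454}{257657} + \frac{17622 i \sqrt{166}}{83} \approx 0.001762 + 2735.5 i$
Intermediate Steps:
$k{\left(D \right)} = 1$
$W{\left(r,M \right)} = - 2 M - 2 r$ ($W{\left(r,M \right)} = - 2 \left(r + M\right) = - 2 \left(M + r\right) = - 2 M - 2 r$)
$b = -1$ ($b = \left(-1\right) 1 = -1$)
$E{\left(O \right)} = \sqrt{-1 + O}$ ($E{\left(O \right)} = \sqrt{O - 1} = \sqrt{-1 + O}$)
$- \frac{35244}{E{\left(-165 \right)}} + \frac{W{\left(39,-266 \right)}}{257657} = - \frac{35244}{\sqrt{-1 - 165}} + \frac{\left(-2\right) \left(-266\right) - 78}{257657} = - \frac{35244}{\sqrt{-166}} + \left(532 - 78\right) \frac{1}{257657} = - \frac{35244}{i \sqrt{166}} + 454 \cdot \frac{1}{257657} = - 35244 \left(- \frac{i \sqrt{166}}{166}\right) + \frac{454}{257657} = \frac{17622 i \sqrt{166}}{83} + \frac{454}{257657} = \frac{454}{257657} + \frac{17622 i \sqrt{166}}{83}$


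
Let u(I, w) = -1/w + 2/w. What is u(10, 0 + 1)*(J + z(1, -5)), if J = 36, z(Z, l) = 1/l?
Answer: 179/5 ≈ 35.800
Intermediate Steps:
u(I, w) = 1/w
u(10, 0 + 1)*(J + z(1, -5)) = (36 + 1/(-5))/(0 + 1) = (36 - 1/5)/1 = 1*(179/5) = 179/5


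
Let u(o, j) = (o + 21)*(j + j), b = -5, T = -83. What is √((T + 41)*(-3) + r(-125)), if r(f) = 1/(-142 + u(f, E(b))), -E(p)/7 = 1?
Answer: √24172490/438 ≈ 11.225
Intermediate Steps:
E(p) = -7 (E(p) = -7*1 = -7)
u(o, j) = 2*j*(21 + o) (u(o, j) = (21 + o)*(2*j) = 2*j*(21 + o))
r(f) = 1/(-436 - 14*f) (r(f) = 1/(-142 + 2*(-7)*(21 + f)) = 1/(-142 + (-294 - 14*f)) = 1/(-436 - 14*f))
√((T + 41)*(-3) + r(-125)) = √((-83 + 41)*(-3) - 1/(436 + 14*(-125))) = √(-42*(-3) - 1/(436 - 1750)) = √(126 - 1/(-1314)) = √(126 - 1*(-1/1314)) = √(126 + 1/1314) = √(165565/1314) = √24172490/438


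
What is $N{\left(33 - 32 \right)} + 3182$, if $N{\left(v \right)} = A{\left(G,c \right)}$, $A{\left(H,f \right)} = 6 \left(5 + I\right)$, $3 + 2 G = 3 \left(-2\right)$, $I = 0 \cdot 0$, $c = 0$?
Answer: $3212$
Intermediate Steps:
$I = 0$
$G = - \frac{9}{2}$ ($G = - \frac{3}{2} + \frac{3 \left(-2\right)}{2} = - \frac{3}{2} + \frac{1}{2} \left(-6\right) = - \frac{3}{2} - 3 = - \frac{9}{2} \approx -4.5$)
$A{\left(H,f \right)} = 30$ ($A{\left(H,f \right)} = 6 \left(5 + 0\right) = 6 \cdot 5 = 30$)
$N{\left(v \right)} = 30$
$N{\left(33 - 32 \right)} + 3182 = 30 + 3182 = 3212$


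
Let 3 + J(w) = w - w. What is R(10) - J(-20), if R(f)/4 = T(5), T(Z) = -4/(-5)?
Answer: 31/5 ≈ 6.2000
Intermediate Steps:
T(Z) = ⅘ (T(Z) = -4*(-⅕) = ⅘)
R(f) = 16/5 (R(f) = 4*(⅘) = 16/5)
J(w) = -3 (J(w) = -3 + (w - w) = -3 + 0 = -3)
R(10) - J(-20) = 16/5 - 1*(-3) = 16/5 + 3 = 31/5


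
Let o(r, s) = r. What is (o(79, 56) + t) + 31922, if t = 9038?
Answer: 41039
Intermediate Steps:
(o(79, 56) + t) + 31922 = (79 + 9038) + 31922 = 9117 + 31922 = 41039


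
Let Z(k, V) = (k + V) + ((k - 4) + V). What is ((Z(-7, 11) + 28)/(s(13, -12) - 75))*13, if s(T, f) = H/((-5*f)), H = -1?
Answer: -24960/4501 ≈ -5.5454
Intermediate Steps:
s(T, f) = 1/(5*f) (s(T, f) = -1/((-5*f)) = -(-1)/(5*f) = 1/(5*f))
Z(k, V) = -4 + 2*V + 2*k (Z(k, V) = (V + k) + ((-4 + k) + V) = (V + k) + (-4 + V + k) = -4 + 2*V + 2*k)
((Z(-7, 11) + 28)/(s(13, -12) - 75))*13 = (((-4 + 2*11 + 2*(-7)) + 28)/((1/5)/(-12) - 75))*13 = (((-4 + 22 - 14) + 28)/((1/5)*(-1/12) - 75))*13 = ((4 + 28)/(-1/60 - 75))*13 = (32/(-4501/60))*13 = (32*(-60/4501))*13 = -1920/4501*13 = -24960/4501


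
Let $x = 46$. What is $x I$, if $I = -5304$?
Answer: $-243984$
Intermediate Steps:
$x I = 46 \left(-5304\right) = -243984$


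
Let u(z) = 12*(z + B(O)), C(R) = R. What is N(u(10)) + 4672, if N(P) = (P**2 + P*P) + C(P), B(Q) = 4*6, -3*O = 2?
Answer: 338008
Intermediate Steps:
O = -2/3 (O = -1/3*2 = -2/3 ≈ -0.66667)
B(Q) = 24
u(z) = 288 + 12*z (u(z) = 12*(z + 24) = 12*(24 + z) = 288 + 12*z)
N(P) = P + 2*P**2 (N(P) = (P**2 + P*P) + P = (P**2 + P**2) + P = 2*P**2 + P = P + 2*P**2)
N(u(10)) + 4672 = (288 + 12*10)*(1 + 2*(288 + 12*10)) + 4672 = (288 + 120)*(1 + 2*(288 + 120)) + 4672 = 408*(1 + 2*408) + 4672 = 408*(1 + 816) + 4672 = 408*817 + 4672 = 333336 + 4672 = 338008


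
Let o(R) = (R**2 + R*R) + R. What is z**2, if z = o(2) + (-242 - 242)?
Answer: 224676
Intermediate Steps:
o(R) = R + 2*R**2 (o(R) = (R**2 + R**2) + R = 2*R**2 + R = R + 2*R**2)
z = -474 (z = 2*(1 + 2*2) + (-242 - 242) = 2*(1 + 4) - 484 = 2*5 - 484 = 10 - 484 = -474)
z**2 = (-474)**2 = 224676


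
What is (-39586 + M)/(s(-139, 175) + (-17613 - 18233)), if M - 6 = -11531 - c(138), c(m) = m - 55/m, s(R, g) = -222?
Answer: 7072307/4977384 ≈ 1.4209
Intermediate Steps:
M = -1609439/138 (M = 6 + (-11531 - (138 - 55/138)) = 6 + (-11531 - 1*18989/138) = 6 + (-11531 - 18989/138) = 6 - 1610267/138 = -1609439/138 ≈ -11663.)
(-39586 + M)/(s(-139, 175) + (-17613 - 18233)) = (-39586 - 1609439/138)/(-222 + (-17613 - 18233)) = -7072307/(138*(-222 - 35846)) = -7072307/138/(-36068) = -7072307/138*(-1/36068) = 7072307/4977384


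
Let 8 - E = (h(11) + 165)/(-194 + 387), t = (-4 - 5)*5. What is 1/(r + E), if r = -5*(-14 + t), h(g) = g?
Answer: 193/58303 ≈ 0.0033103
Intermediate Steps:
t = -45 (t = -9*5 = -45)
r = 295 (r = -5*(-14 - 45) = -5*(-59) = 295)
E = 1368/193 (E = 8 - (11 + 165)/(-194 + 387) = 8 - 176/193 = 1368/193 ≈ 7.0881)
1/(r + E) = 1/(295 + 1368/193) = 1/(58303/193) = 193/58303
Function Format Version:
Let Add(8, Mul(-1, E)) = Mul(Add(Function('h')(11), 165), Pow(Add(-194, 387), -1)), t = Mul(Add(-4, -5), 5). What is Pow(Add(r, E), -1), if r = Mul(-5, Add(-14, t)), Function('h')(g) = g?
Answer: Rational(193, 58303) ≈ 0.0033103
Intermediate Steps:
t = -45 (t = Mul(-9, 5) = -45)
r = 295 (r = Mul(-5, Add(-14, -45)) = Mul(-5, -59) = 295)
E = Rational(1368, 193) (E = Add(8, Mul(-1, Mul(Add(11, 165), Pow(Add(-194, 387), -1)))) = Add(8, Mul(-1, Mul(176, Pow(193, -1)))) = Add(8, Mul(-1, Mul(176, Rational(1, 193)))) = Add(8, Mul(-1, Rational(176, 193))) = Add(8, Rational(-176, 193)) = Rational(1368, 193) ≈ 7.0881)
Pow(Add(r, E), -1) = Pow(Add(295, Rational(1368, 193)), -1) = Pow(Rational(58303, 193), -1) = Rational(193, 58303)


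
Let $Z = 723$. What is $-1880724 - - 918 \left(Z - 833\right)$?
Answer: $-1981704$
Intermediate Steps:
$-1880724 - - 918 \left(Z - 833\right) = -1880724 - - 918 \left(723 - 833\right) = -1880724 - \left(-918\right) \left(-110\right) = -1880724 - 100980 = -1981704$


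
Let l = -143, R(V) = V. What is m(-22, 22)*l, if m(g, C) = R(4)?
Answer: -572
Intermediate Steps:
m(g, C) = 4
m(-22, 22)*l = 4*(-143) = -572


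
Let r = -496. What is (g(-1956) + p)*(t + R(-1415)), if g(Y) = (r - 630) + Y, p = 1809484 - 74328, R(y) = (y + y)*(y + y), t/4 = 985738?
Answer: 20701492101048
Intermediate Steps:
t = 3942952 (t = 4*985738 = 3942952)
R(y) = 4*y² (R(y) = (2*y)*(2*y) = 4*y²)
p = 1735156
g(Y) = -1126 + Y (g(Y) = (-496 - 630) + Y = -1126 + Y)
(g(-1956) + p)*(t + R(-1415)) = ((-1126 - 1956) + 1735156)*(3942952 + 4*(-1415)²) = (-3082 + 1735156)*(3942952 + 4*2002225) = 1732074*(3942952 + 8008900) = 1732074*11951852 = 20701492101048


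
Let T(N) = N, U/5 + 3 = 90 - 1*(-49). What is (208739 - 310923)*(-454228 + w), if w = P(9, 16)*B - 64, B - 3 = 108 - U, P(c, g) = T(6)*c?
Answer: 49561079312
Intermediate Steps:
U = 680 (U = -15 + 5*(90 - 1*(-49)) = -15 + 5*(90 + 49) = -15 + 5*139 = -15 + 695 = 680)
P(c, g) = 6*c
B = -569 (B = 3 + (108 - 1*680) = 3 + (108 - 680) = 3 - 572 = -569)
w = -30790 (w = (6*9)*(-569) - 64 = 54*(-569) - 64 = -30726 - 64 = -30790)
(208739 - 310923)*(-454228 + w) = (208739 - 310923)*(-454228 - 30790) = -102184*(-485018) = 49561079312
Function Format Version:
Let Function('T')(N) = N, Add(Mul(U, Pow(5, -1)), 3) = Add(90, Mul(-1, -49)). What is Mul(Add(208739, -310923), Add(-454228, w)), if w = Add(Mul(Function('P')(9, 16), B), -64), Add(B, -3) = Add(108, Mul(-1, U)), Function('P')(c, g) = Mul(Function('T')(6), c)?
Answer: 49561079312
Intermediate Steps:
U = 680 (U = Add(-15, Mul(5, Add(90, Mul(-1, -49)))) = Add(-15, Mul(5, Add(90, 49))) = Add(-15, Mul(5, 139)) = Add(-15, 695) = 680)
Function('P')(c, g) = Mul(6, c)
B = -569 (B = Add(3, Add(108, Mul(-1, 680))) = Add(3, Add(108, -680)) = Add(3, -572) = -569)
w = -30790 (w = Add(Mul(Mul(6, 9), -569), -64) = Add(Mul(54, -569), -64) = Add(-30726, -64) = -30790)
Mul(Add(208739, -310923), Add(-454228, w)) = Mul(Add(208739, -310923), Add(-454228, -30790)) = Mul(-102184, -485018) = 49561079312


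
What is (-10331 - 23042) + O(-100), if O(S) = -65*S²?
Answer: -683373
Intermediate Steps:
(-10331 - 23042) + O(-100) = (-10331 - 23042) - 65*(-100)² = -33373 - 65*10000 = -33373 - 650000 = -683373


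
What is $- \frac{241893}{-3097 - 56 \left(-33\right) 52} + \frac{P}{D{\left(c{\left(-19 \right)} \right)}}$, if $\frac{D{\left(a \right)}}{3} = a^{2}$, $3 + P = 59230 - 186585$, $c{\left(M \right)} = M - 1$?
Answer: $- \frac{6067219121}{55799400} \approx -108.73$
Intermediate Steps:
$c{\left(M \right)} = -1 + M$
$P = -127358$ ($P = -3 + \left(59230 - 186585\right) = -3 - 127355 = -127358$)
$D{\left(a \right)} = 3 a^{2}$
$- \frac{241893}{-3097 - 56 \left(-33\right) 52} + \frac{P}{D{\left(c{\left(-19 \right)} \right)}} = - \frac{241893}{-3097 - 56 \left(-33\right) 52} - \frac{127358}{3 \left(-1 - 19\right)^{2}} = - \frac{241893}{-3097 - \left(-1848\right) 52} - \frac{127358}{3 \left(-20\right)^{2}} = - \frac{241893}{-3097 - -96096} - \frac{127358}{3 \cdot 400} = - \frac{241893}{-3097 + 96096} - \frac{127358}{1200} = - \frac{241893}{92999} - \frac{63679}{600} = - \frac{6067219121}{55799400}$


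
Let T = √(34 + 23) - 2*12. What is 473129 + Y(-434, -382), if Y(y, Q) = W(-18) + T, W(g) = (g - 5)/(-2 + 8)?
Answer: 2838607/6 + √57 ≈ 4.7311e+5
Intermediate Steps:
W(g) = -⅚ + g/6 (W(g) = (-5 + g)/6 = (-5 + g)*(⅙) = -⅚ + g/6)
T = -24 + √57 (T = √57 - 24 = -24 + √57 ≈ -16.450)
Y(y, Q) = -167/6 + √57 (Y(y, Q) = (-⅚ + (⅙)*(-18)) + (-24 + √57) = (-⅚ - 3) + (-24 + √57) = -23/6 + (-24 + √57) = -167/6 + √57)
473129 + Y(-434, -382) = 473129 + (-167/6 + √57) = 2838607/6 + √57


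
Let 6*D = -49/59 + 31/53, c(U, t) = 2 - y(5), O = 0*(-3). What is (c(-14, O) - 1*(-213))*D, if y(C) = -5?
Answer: -28160/3127 ≈ -9.0054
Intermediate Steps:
O = 0
c(U, t) = 7 (c(U, t) = 2 - 1*(-5) = 2 + 5 = 7)
D = -128/3127 (D = (-49/59 + 31/53)/6 = (⅙)*(-768/3127) = -128/3127 ≈ -0.040934)
(c(-14, O) - 1*(-213))*D = (7 - 1*(-213))*(-128/3127) = (7 + 213)*(-128/3127) = 220*(-128/3127) = -28160/3127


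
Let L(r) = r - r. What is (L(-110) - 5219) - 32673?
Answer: -37892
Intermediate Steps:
L(r) = 0
(L(-110) - 5219) - 32673 = (0 - 5219) - 32673 = -5219 - 32673 = -37892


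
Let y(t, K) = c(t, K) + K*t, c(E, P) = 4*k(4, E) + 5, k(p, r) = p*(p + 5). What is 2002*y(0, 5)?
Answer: 298298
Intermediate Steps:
k(p, r) = p*(5 + p)
c(E, P) = 149 (c(E, P) = 4*(4*(5 + 4)) + 5 = 4*(4*9) + 5 = 4*36 + 5 = 144 + 5 = 149)
y(t, K) = 149 + K*t
2002*y(0, 5) = 2002*(149 + 5*0) = 2002*(149 + 0) = 2002*149 = 298298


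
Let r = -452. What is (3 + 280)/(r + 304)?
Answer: -283/148 ≈ -1.9122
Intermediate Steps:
(3 + 280)/(r + 304) = (3 + 280)/(-452 + 304) = 283/(-148) = 283*(-1/148) = -283/148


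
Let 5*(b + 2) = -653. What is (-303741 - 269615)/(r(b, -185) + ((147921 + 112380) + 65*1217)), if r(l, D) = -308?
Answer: -286678/169549 ≈ -1.6908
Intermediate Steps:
b = -663/5 (b = -2 + (1/5)*(-653) = -2 - 653/5 = -663/5 ≈ -132.60)
(-303741 - 269615)/(r(b, -185) + ((147921 + 112380) + 65*1217)) = (-303741 - 269615)/(-308 + ((147921 + 112380) + 65*1217)) = -573356/(-308 + (260301 + 79105)) = -573356/(-308 + 339406) = -573356/339098 = -573356*1/339098 = -286678/169549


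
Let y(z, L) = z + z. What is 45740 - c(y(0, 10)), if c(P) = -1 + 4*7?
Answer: 45713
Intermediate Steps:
y(z, L) = 2*z
c(P) = 27 (c(P) = -1 + 28 = 27)
45740 - c(y(0, 10)) = 45740 - 1*27 = 45740 - 27 = 45713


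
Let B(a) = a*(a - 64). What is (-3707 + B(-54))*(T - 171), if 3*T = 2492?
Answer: 5274035/3 ≈ 1.7580e+6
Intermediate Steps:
B(a) = a*(-64 + a)
T = 2492/3 (T = (⅓)*2492 = 2492/3 ≈ 830.67)
(-3707 + B(-54))*(T - 171) = (-3707 - 54*(-64 - 54))*(2492/3 - 171) = (-3707 - 54*(-118))*(1979/3) = (-3707 + 6372)*(1979/3) = 2665*(1979/3) = 5274035/3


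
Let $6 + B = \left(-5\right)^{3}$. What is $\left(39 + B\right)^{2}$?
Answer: $8464$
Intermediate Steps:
$B = -131$ ($B = -6 + \left(-5\right)^{3} = -6 - 125 = -131$)
$\left(39 + B\right)^{2} = \left(39 - 131\right)^{2} = \left(-92\right)^{2} = 8464$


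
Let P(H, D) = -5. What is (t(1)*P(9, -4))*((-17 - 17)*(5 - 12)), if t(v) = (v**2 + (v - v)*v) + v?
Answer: -2380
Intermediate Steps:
t(v) = v + v**2 (t(v) = (v**2 + 0*v) + v = (v**2 + 0) + v = v**2 + v = v + v**2)
(t(1)*P(9, -4))*((-17 - 17)*(5 - 12)) = ((1*(1 + 1))*(-5))*((-17 - 17)*(5 - 12)) = ((1*2)*(-5))*(-34*(-7)) = (2*(-5))*238 = -10*238 = -2380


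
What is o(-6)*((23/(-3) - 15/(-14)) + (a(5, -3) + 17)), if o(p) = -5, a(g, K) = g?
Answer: -3235/42 ≈ -77.024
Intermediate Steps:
o(-6)*((23/(-3) - 15/(-14)) + (a(5, -3) + 17)) = -5*((23/(-3) - 15/(-14)) + (5 + 17)) = -5*((23*(-⅓) - 15*(-1/14)) + 22) = -5*((-23/3 + 15/14) + 22) = -5*(-277/42 + 22) = -5*647/42 = -3235/42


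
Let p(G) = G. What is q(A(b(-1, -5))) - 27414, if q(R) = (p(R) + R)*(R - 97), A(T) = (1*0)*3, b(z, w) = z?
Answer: -27414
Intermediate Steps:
A(T) = 0 (A(T) = 0*3 = 0)
q(R) = 2*R*(-97 + R) (q(R) = (R + R)*(R - 97) = (2*R)*(-97 + R) = 2*R*(-97 + R))
q(A(b(-1, -5))) - 27414 = 2*0*(-97 + 0) - 27414 = 2*0*(-97) - 27414 = 0 - 27414 = -27414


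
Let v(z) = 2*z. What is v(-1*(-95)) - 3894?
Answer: -3704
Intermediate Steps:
v(-1*(-95)) - 3894 = 2*(-1*(-95)) - 3894 = 2*95 - 3894 = 190 - 3894 = -3704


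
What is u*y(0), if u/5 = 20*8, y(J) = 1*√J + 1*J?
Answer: 0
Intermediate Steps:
y(J) = J + √J (y(J) = √J + J = J + √J)
u = 800 (u = 5*(20*8) = 5*160 = 800)
u*y(0) = 800*(0 + √0) = 800*(0 + 0) = 800*0 = 0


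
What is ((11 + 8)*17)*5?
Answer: 1615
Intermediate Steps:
((11 + 8)*17)*5 = (19*17)*5 = 323*5 = 1615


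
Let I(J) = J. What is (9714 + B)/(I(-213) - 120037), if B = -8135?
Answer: -1579/120250 ≈ -0.013131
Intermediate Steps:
(9714 + B)/(I(-213) - 120037) = (9714 - 8135)/(-213 - 120037) = 1579/(-120250) = 1579*(-1/120250) = -1579/120250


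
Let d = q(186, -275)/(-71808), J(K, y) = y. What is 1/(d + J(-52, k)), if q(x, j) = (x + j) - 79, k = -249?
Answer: -2992/745001 ≈ -0.0040161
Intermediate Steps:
q(x, j) = -79 + j + x (q(x, j) = (j + x) - 79 = -79 + j + x)
d = 7/2992 (d = (-79 - 275 + 186)/(-71808) = -168*(-1/71808) = 7/2992 ≈ 0.0023396)
1/(d + J(-52, k)) = 1/(7/2992 - 249) = 1/(-745001/2992) = -2992/745001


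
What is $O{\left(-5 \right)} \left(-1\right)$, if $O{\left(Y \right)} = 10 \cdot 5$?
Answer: $-50$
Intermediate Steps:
$O{\left(Y \right)} = 50$
$O{\left(-5 \right)} \left(-1\right) = 50 \left(-1\right) = -50$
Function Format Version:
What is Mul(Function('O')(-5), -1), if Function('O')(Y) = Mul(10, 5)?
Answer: -50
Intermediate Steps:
Function('O')(Y) = 50
Mul(Function('O')(-5), -1) = Mul(50, -1) = -50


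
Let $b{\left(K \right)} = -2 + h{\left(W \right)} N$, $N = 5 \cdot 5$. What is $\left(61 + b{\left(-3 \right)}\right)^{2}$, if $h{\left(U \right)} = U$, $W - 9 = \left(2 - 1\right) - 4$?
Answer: $43681$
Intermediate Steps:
$W = 6$ ($W = 9 + \left(\left(2 - 1\right) - 4\right) = 9 + \left(1 - 4\right) = 9 - 3 = 6$)
$N = 25$
$b{\left(K \right)} = 148$ ($b{\left(K \right)} = -2 + 6 \cdot 25 = -2 + 150 = 148$)
$\left(61 + b{\left(-3 \right)}\right)^{2} = \left(61 + 148\right)^{2} = 209^{2} = 43681$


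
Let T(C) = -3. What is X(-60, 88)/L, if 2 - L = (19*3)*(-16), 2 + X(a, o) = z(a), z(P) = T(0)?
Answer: -5/914 ≈ -0.0054705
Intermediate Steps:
z(P) = -3
X(a, o) = -5 (X(a, o) = -2 - 3 = -5)
L = 914 (L = 2 - 19*3*(-16) = 2 - 57*(-16) = 2 - 1*(-912) = 2 + 912 = 914)
X(-60, 88)/L = -5/914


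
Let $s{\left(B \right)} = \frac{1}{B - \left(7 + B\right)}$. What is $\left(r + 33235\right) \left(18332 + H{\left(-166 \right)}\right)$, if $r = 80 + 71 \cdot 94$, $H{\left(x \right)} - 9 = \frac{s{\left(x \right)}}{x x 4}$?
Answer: $\frac{565897482864443}{771568} \approx 7.3344 \cdot 10^{8}$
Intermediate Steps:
$s{\left(B \right)} = - \frac{1}{7}$ ($s{\left(B \right)} = \frac{1}{-7} = - \frac{1}{7}$)
$H{\left(x \right)} = 9 - \frac{1}{28 x^{2}}$ ($H{\left(x \right)} = 9 - \frac{1}{7 x x 4} = 9 - \frac{1}{7 x^{2} \cdot 4} = 9 - \frac{1}{7 \cdot 4 x^{2}} = 9 - \frac{\frac{1}{4} \frac{1}{x^{2}}}{7} = 9 - \frac{1}{28 x^{2}}$)
$r = 6754$ ($r = 80 + 6674 = 6754$)
$\left(r + 33235\right) \left(18332 + H{\left(-166 \right)}\right) = \left(6754 + 33235\right) \left(18332 + \left(9 - \frac{1}{28 \cdot 27556}\right)\right) = 39989 \left(18332 + \left(9 - \frac{1}{771568}\right)\right) = 39989 \left(18332 + \frac{6944111}{771568}\right) = 39989 \cdot \frac{14151328687}{771568} = \frac{565897482864443}{771568}$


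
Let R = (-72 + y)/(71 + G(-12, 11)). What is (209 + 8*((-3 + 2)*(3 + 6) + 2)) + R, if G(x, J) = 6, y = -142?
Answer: 11567/77 ≈ 150.22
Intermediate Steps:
R = -214/77 (R = (-72 - 142)/(71 + 6) = -214/77 ≈ -2.7792)
(209 + 8*((-3 + 2)*(3 + 6) + 2)) + R = (209 + 8*((-3 + 2)*(3 + 6) + 2)) - 214/77 = (209 + 8*(-1*9 + 2)) - 214/77 = (209 + 8*(-9 + 2)) - 214/77 = (209 + 8*(-7)) - 214/77 = (209 - 56) - 214/77 = 153 - 214/77 = 11567/77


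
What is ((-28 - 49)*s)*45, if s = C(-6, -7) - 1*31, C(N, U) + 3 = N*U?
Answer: -27720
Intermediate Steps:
C(N, U) = -3 + N*U
s = 8 (s = (-3 - 6*(-7)) - 1*31 = (-3 + 42) - 31 = 39 - 31 = 8)
((-28 - 49)*s)*45 = ((-28 - 49)*8)*45 = -77*8*45 = -616*45 = -27720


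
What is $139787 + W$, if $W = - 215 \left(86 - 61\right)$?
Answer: $134412$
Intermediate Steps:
$W = -5375$ ($W = \left(-215\right) 25 = -5375$)
$139787 + W = 139787 - 5375 = 134412$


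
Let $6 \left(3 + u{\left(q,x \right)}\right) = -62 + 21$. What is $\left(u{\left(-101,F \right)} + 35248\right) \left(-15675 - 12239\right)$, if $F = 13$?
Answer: $- \frac{2950914553}{3} \approx -9.8364 \cdot 10^{8}$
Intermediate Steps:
$u{\left(q,x \right)} = - \frac{59}{6}$ ($u{\left(q,x \right)} = -3 + \frac{-62 + 21}{6} = -3 + \frac{1}{6} \left(-41\right) = -3 - \frac{41}{6} = - \frac{59}{6}$)
$\left(u{\left(-101,F \right)} + 35248\right) \left(-15675 - 12239\right) = \left(- \frac{59}{6} + 35248\right) \left(-15675 - 12239\right) = \frac{211429}{6} \left(-27914\right) = - \frac{2950914553}{3}$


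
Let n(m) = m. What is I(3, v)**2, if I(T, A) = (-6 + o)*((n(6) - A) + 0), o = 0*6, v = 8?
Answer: 144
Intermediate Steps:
o = 0
I(T, A) = -36 + 6*A (I(T, A) = (-6 + 0)*((6 - A) + 0) = -6*(6 - A) = -36 + 6*A)
I(3, v)**2 = (-36 + 6*8)**2 = (-36 + 48)**2 = 12**2 = 144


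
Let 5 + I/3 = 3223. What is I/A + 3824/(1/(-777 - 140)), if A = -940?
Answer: -1648110587/470 ≈ -3.5066e+6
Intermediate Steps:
I = 9654 (I = -15 + 3*3223 = -15 + 9669 = 9654)
I/A + 3824/(1/(-777 - 140)) = 9654/(-940) + 3824/(1/(-777 - 140)) = 9654*(-1/940) + 3824/(1/(-917)) = -4827/470 + 3824/(-1/917) = -4827/470 + 3824*(-917) = -4827/470 - 3506608 = -1648110587/470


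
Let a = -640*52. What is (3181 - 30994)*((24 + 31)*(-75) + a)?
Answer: 1040345265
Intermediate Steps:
a = -33280
(3181 - 30994)*((24 + 31)*(-75) + a) = (3181 - 30994)*((24 + 31)*(-75) - 33280) = -27813*(55*(-75) - 33280) = -27813*(-4125 - 33280) = -27813*(-37405) = 1040345265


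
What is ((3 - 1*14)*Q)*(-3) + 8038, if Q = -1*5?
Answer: 7873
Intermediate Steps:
Q = -5
((3 - 1*14)*Q)*(-3) + 8038 = ((3 - 1*14)*(-5))*(-3) + 8038 = ((3 - 14)*(-5))*(-3) + 8038 = -11*(-5)*(-3) + 8038 = 55*(-3) + 8038 = -165 + 8038 = 7873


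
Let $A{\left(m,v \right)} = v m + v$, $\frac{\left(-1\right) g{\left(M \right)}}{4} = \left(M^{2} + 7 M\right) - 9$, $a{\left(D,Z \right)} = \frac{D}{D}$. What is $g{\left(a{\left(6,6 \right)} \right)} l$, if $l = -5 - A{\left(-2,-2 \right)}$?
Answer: $-28$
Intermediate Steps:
$a{\left(D,Z \right)} = 1$
$g{\left(M \right)} = 36 - 28 M - 4 M^{2}$ ($g{\left(M \right)} = - 4 \left(\left(M^{2} + 7 M\right) - 9\right) = - 4 \left(-9 + M^{2} + 7 M\right) = 36 - 28 M - 4 M^{2}$)
$A{\left(m,v \right)} = v + m v$ ($A{\left(m,v \right)} = m v + v = v + m v$)
$l = -7$ ($l = -5 - - 2 \left(1 - 2\right) = -5 - \left(-2\right) \left(-1\right) = -5 - 2 = -7$)
$g{\left(a{\left(6,6 \right)} \right)} l = \left(36 - 28 - 4 \cdot 1^{2}\right) \left(-7\right) = \left(36 - 28 - 4\right) \left(-7\right) = 4 \left(-7\right) = -28$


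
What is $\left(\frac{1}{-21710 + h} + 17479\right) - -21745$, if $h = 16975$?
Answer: $\frac{185725639}{4735} \approx 39224.0$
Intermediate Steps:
$\left(\frac{1}{-21710 + h} + 17479\right) - -21745 = \left(\frac{1}{-21710 + 16975} + 17479\right) - -21745 = \left(\frac{1}{-4735} + 17479\right) + 21745 = \left(- \frac{1}{4735} + 17479\right) + 21745 = \frac{82763064}{4735} + 21745 = \frac{185725639}{4735}$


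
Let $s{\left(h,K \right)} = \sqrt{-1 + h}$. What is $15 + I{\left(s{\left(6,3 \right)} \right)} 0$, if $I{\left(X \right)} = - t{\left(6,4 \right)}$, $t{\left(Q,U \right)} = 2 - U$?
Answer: $15$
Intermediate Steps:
$I{\left(X \right)} = 2$ ($I{\left(X \right)} = - (2 - 4) = \left(-1\right) \left(-2\right) = 2$)
$15 + I{\left(s{\left(6,3 \right)} \right)} 0 = 15 + 2 \cdot 0 = 15 + 0 = 15$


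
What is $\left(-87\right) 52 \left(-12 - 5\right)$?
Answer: $76908$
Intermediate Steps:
$\left(-87\right) 52 \left(-12 - 5\right) = - 4524 \left(-12 - 5\right) = \left(-4524\right) \left(-17\right) = 76908$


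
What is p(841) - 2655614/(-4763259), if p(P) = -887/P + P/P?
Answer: 2014261460/4005900819 ≈ 0.50282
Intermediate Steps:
p(P) = 1 - 887/P (p(P) = -887/P + 1 = 1 - 887/P)
p(841) - 2655614/(-4763259) = (-887 + 841)/841 - 2655614/(-4763259) = (1/841)*(-46) - 2655614*(-1/4763259) = -46/841 + 2655614/4763259 = 2014261460/4005900819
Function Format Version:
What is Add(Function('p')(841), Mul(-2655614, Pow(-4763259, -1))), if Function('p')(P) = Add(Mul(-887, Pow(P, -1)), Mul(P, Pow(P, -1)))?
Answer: Rational(2014261460, 4005900819) ≈ 0.50282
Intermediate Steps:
Function('p')(P) = Add(1, Mul(-887, Pow(P, -1))) (Function('p')(P) = Add(Mul(-887, Pow(P, -1)), 1) = Add(1, Mul(-887, Pow(P, -1))))
Add(Function('p')(841), Mul(-2655614, Pow(-4763259, -1))) = Add(Mul(Pow(841, -1), Add(-887, 841)), Mul(-2655614, Pow(-4763259, -1))) = Add(Mul(Rational(1, 841), -46), Mul(-2655614, Rational(-1, 4763259))) = Add(Rational(-46, 841), Rational(2655614, 4763259)) = Rational(2014261460, 4005900819)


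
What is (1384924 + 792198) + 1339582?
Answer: 3516704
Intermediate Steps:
(1384924 + 792198) + 1339582 = 2177122 + 1339582 = 3516704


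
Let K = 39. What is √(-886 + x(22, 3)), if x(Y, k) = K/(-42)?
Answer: I*√173838/14 ≈ 29.781*I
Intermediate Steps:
x(Y, k) = -13/14 (x(Y, k) = 39/(-42) = 39*(-1/42) = -13/14)
√(-886 + x(22, 3)) = √(-886 - 13/14) = √(-12417/14) = I*√173838/14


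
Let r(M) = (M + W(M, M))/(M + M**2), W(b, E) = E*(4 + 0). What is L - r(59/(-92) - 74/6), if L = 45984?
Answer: 30395700/661 ≈ 45984.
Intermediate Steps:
W(b, E) = 4*E (W(b, E) = E*4 = 4*E)
r(M) = 5*M/(M + M**2) (r(M) = (M + 4*M)/(M + M**2) = (5*M)/(M + M**2) = 5*M/(M + M**2))
L - r(59/(-92) - 74/6) = 45984 - 5/(1 + (59/(-92) - 74/6)) = 45984 - 5/(1 + (59*(-1/92) - 74*1/6)) = 45984 - 5/(1 + (-59/92 - 37/3)) = 45984 - 5/(1 - 3581/276) = 45984 - 5/(-3305/276) = 45984 - 5*(-276)/3305 = 45984 - 1*(-276/661) = 45984 + 276/661 = 30395700/661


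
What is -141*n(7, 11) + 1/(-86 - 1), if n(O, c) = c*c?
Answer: -1484308/87 ≈ -17061.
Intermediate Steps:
n(O, c) = c²
-141*n(7, 11) + 1/(-86 - 1) = -141*11² + 1/(-86 - 1) = -141*121 + 1/(-87) = -17061 - 1/87 = -1484308/87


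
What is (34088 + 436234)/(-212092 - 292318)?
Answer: -235161/252205 ≈ -0.93242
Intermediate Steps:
(34088 + 436234)/(-212092 - 292318) = 470322/(-504410) = 470322*(-1/504410) = -235161/252205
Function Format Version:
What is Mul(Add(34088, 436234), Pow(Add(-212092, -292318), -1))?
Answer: Rational(-235161, 252205) ≈ -0.93242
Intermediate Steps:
Mul(Add(34088, 436234), Pow(Add(-212092, -292318), -1)) = Mul(470322, Pow(-504410, -1)) = Mul(470322, Rational(-1, 504410)) = Rational(-235161, 252205)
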